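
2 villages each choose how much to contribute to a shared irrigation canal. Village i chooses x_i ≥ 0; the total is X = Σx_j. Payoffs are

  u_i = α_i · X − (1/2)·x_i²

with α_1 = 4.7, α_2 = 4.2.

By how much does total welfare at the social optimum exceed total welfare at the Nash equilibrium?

19.865

Village i's FOC: ∂u_i/∂x_i = α_i − x_i = 0, so x_i* = α_i.
NE contributions = (4.7, 4.2); X = 8.9.
W^NE = (Σα)·X − ½Σα_i² = 8.9² − ½·39.73 = 59.345.
Planner sets x_i = Σα_j = 8.9 for every i, so X^SO = 2·8.9 = 17.8.
W^SO = (Σα)·X^SO − ½·2·(Σα)² = (2/2)·8.9² = 79.21.
Deadweight loss = W^SO − W^NE = 19.865.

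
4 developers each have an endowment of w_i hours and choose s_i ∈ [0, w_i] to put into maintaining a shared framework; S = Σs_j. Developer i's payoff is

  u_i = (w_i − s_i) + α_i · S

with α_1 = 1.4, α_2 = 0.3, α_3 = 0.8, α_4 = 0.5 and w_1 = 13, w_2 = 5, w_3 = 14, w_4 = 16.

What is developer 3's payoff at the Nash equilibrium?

24.4

∂u_i/∂s_i = α_i − 1, so developer i contributes w_i if α_i > 1, else 0.
α_i > 1 for i ∈ {1}; NE contributions (13, 0, 0, 0), S = 13.
u_3 = (14 − 0) + 0.8·13 = 24.4.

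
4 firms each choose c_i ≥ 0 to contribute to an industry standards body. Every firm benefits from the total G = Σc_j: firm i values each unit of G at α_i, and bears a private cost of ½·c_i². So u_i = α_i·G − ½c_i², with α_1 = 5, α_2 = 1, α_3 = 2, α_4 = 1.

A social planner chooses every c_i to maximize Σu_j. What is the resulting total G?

36

Planner FOC: ∂(Σu_j)/∂c_i = (Σα_j) − c_i = 0, so c_i^SO = Σα_j = 9 for every i; G^SO = 36.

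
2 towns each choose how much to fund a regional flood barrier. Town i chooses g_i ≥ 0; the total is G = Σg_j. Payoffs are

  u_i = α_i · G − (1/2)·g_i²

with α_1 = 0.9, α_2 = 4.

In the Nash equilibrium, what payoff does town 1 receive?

Town i's FOC: ∂u_i/∂g_i = α_i − g_i = 0, so g_i* = α_i.
NE contributions = (0.9, 4); G = 4.9.
u_1 = α_1·G − ½·(g_1)² = 0.9·4.9 − ½·0.9² = 4.005.

4.005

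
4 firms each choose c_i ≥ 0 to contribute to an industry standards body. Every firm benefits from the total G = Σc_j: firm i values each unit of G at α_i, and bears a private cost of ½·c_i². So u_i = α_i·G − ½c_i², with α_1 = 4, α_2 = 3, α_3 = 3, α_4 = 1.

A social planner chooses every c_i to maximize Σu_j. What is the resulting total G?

Planner FOC: ∂(Σu_j)/∂c_i = (Σα_j) − c_i = 0, so c_i^SO = Σα_j = 11 for every i; G^SO = 44.

44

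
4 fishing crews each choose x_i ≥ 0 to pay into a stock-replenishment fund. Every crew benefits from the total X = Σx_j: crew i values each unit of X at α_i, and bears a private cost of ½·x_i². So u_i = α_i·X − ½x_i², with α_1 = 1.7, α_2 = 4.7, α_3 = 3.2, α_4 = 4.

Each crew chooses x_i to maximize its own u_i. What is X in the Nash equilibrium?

Crew i's FOC: ∂u_i/∂x_i = α_i − x_i = 0, so x_i* = α_i.
NE contributions = (1.7, 4.7, 3.2, 4); X = 13.6.

13.6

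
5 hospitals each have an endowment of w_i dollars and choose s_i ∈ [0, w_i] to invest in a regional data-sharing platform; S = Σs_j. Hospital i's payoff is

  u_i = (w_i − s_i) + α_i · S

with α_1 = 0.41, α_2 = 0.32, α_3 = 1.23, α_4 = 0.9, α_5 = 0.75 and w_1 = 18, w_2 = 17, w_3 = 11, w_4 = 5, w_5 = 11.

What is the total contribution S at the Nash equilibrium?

∂u_i/∂s_i = α_i − 1, so hospital i contributes w_i if α_i > 1, else 0.
α_i > 1 for i ∈ {3}; NE contributions (0, 0, 11, 0, 0), S = 11.

11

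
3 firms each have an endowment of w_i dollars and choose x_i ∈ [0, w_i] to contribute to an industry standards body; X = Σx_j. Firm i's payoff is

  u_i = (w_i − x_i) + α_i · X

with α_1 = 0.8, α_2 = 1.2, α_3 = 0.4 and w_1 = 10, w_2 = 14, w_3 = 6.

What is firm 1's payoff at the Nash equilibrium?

21.2

∂u_i/∂x_i = α_i − 1, so firm i contributes w_i if α_i > 1, else 0.
α_i > 1 for i ∈ {2}; NE contributions (0, 14, 0), X = 14.
u_1 = (10 − 0) + 0.8·14 = 21.2.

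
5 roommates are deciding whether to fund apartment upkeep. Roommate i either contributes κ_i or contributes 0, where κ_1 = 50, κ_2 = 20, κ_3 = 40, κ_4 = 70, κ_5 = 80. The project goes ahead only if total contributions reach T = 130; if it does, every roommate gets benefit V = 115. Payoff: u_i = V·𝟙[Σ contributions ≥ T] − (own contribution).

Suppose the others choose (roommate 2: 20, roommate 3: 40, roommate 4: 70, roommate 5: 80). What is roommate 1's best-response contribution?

0

Others' total = 210 ≥ 130; contributing adds cost 50 for no extra benefit.
Best response: 0.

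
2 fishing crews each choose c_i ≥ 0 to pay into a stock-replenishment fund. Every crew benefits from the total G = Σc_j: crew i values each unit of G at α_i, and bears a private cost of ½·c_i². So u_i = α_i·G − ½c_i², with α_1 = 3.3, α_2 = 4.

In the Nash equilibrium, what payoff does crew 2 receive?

Crew i's FOC: ∂u_i/∂c_i = α_i − c_i = 0, so c_i* = α_i.
NE contributions = (3.3, 4); G = 7.3.
u_2 = α_2·G − ½·(c_2)² = 4·7.3 − ½·4² = 21.2.

21.2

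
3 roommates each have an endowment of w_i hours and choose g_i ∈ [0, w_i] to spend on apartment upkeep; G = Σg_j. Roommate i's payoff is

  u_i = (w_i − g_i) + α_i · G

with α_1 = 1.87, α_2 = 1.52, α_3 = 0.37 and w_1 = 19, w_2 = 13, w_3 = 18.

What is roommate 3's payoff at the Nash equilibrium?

29.84

∂u_i/∂g_i = α_i − 1, so roommate i contributes w_i if α_i > 1, else 0.
α_i > 1 for i ∈ {1, 2}; NE contributions (19, 13, 0), G = 32.
u_3 = (18 − 0) + 0.37·32 = 29.84.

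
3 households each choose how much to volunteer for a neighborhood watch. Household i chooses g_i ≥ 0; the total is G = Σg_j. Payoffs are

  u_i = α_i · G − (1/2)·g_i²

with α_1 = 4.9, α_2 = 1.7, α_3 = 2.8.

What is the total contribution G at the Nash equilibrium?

Household i's FOC: ∂u_i/∂g_i = α_i − g_i = 0, so g_i* = α_i.
NE contributions = (4.9, 1.7, 2.8); G = 9.4.

9.4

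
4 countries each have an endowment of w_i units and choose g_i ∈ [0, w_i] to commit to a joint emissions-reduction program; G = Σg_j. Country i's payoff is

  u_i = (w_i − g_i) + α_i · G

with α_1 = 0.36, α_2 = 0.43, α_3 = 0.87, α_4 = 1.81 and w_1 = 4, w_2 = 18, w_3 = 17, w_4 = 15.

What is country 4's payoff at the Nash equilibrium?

∂u_i/∂g_i = α_i − 1, so country i contributes w_i if α_i > 1, else 0.
α_i > 1 for i ∈ {4}; NE contributions (0, 0, 0, 15), G = 15.
u_4 = (15 − 15) + 1.81·15 = 27.15.

27.15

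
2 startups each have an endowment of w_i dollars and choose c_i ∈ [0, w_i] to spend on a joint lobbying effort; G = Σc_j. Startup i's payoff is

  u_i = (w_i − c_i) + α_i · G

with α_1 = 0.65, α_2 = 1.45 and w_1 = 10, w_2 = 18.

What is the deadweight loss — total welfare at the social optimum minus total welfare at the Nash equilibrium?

11

∂u_i/∂c_i = α_i − 1, so startup i contributes w_i if α_i > 1, else 0.
α_i > 1 for i ∈ {2}; NE contributions (0, 18), G = 18.
W^NE = Σw_i − G^NE + (Σα_i)·G^NE = 28 + 1.1·18 = 47.8.
Planner: ∂(Σu_j)/∂c_i = Σα_j − 1 = 1.1 > 0, so everyone contributes w_i; G^SO = 28, W^SO = 28 + 1.1·28 = 58.8.
Deadweight loss = 11.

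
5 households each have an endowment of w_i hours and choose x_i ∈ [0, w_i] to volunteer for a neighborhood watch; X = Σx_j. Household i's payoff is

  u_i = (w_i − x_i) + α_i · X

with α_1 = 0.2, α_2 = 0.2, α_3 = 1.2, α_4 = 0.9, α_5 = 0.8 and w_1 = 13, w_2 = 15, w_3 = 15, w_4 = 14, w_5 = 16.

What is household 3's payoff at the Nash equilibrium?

18

∂u_i/∂x_i = α_i − 1, so household i contributes w_i if α_i > 1, else 0.
α_i > 1 for i ∈ {3}; NE contributions (0, 0, 15, 0, 0), X = 15.
u_3 = (15 − 15) + 1.2·15 = 18.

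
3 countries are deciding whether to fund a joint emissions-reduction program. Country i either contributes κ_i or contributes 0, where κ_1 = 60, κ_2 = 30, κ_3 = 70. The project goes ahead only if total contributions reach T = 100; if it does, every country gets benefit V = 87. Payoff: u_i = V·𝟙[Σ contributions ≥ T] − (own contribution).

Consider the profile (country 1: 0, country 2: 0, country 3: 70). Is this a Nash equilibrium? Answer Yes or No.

No

Total = 70 < 100: not provided.
Country 1 (pledges 0, payoff 0): pledging 60 → total 130, payoff 27. Profitable deviation.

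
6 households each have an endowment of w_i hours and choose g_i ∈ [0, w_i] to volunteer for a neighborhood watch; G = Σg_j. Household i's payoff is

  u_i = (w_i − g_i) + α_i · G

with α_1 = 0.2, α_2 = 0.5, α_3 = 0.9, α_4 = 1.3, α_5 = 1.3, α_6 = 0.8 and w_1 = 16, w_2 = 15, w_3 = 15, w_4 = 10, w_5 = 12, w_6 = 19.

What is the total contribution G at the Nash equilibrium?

∂u_i/∂g_i = α_i − 1, so household i contributes w_i if α_i > 1, else 0.
α_i > 1 for i ∈ {4, 5}; NE contributions (0, 0, 0, 10, 12, 0), G = 22.

22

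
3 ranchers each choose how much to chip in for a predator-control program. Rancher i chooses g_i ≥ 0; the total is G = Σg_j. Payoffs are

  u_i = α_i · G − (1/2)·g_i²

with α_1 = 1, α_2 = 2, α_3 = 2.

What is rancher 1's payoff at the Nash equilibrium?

4.5

Rancher i's FOC: ∂u_i/∂g_i = α_i − g_i = 0, so g_i* = α_i.
NE contributions = (1, 2, 2); G = 5.
u_1 = α_1·G − ½·(g_1)² = 1·5 − ½·1² = 4.5.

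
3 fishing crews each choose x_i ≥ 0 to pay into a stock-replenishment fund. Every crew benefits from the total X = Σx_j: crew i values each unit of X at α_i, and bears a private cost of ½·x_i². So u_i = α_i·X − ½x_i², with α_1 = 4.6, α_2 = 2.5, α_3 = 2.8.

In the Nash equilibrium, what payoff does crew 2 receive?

Crew i's FOC: ∂u_i/∂x_i = α_i − x_i = 0, so x_i* = α_i.
NE contributions = (4.6, 2.5, 2.8); X = 9.9.
u_2 = α_2·X − ½·(x_2)² = 2.5·9.9 − ½·2.5² = 21.625.

21.625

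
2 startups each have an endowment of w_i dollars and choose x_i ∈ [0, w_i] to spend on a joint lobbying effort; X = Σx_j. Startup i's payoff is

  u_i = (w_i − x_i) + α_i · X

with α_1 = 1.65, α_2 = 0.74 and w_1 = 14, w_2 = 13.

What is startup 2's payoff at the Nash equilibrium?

23.36

∂u_i/∂x_i = α_i − 1, so startup i contributes w_i if α_i > 1, else 0.
α_i > 1 for i ∈ {1}; NE contributions (14, 0), X = 14.
u_2 = (13 − 0) + 0.74·14 = 23.36.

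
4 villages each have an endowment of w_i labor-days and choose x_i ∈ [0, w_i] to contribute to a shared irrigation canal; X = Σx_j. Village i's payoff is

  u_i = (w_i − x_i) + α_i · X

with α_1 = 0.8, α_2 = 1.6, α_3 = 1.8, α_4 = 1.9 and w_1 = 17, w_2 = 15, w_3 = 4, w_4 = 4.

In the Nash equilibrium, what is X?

23

∂u_i/∂x_i = α_i − 1, so village i contributes w_i if α_i > 1, else 0.
α_i > 1 for i ∈ {2, 3, 4}; NE contributions (0, 15, 4, 4), X = 23.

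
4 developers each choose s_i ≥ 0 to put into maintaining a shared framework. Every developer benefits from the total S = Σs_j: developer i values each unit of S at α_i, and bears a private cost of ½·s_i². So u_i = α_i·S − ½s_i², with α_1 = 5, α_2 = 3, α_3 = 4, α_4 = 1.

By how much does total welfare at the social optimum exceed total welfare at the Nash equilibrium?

194.5

Developer i's FOC: ∂u_i/∂s_i = α_i − s_i = 0, so s_i* = α_i.
NE contributions = (5, 3, 4, 1); S = 13.
W^NE = (Σα)·S − ½Σα_i² = 13² − ½·51 = 143.5.
Planner sets s_i = Σα_j = 13 for every i, so S^SO = 4·13 = 52.
W^SO = (Σα)·S^SO − ½·4·(Σα)² = (4/2)·13² = 338.
Deadweight loss = W^SO − W^NE = 194.5.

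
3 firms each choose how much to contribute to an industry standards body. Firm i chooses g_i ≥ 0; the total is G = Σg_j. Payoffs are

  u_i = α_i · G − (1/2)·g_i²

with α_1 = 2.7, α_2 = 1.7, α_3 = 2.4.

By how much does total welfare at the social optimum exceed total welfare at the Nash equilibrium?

Firm i's FOC: ∂u_i/∂g_i = α_i − g_i = 0, so g_i* = α_i.
NE contributions = (2.7, 1.7, 2.4); G = 6.8.
W^NE = (Σα)·G − ½Σα_i² = 6.8² − ½·15.94 = 38.27.
Planner sets g_i = Σα_j = 6.8 for every i, so G^SO = 3·6.8 = 20.4.
W^SO = (Σα)·G^SO − ½·3·(Σα)² = (3/2)·6.8² = 69.36.
Deadweight loss = W^SO − W^NE = 31.09.

31.09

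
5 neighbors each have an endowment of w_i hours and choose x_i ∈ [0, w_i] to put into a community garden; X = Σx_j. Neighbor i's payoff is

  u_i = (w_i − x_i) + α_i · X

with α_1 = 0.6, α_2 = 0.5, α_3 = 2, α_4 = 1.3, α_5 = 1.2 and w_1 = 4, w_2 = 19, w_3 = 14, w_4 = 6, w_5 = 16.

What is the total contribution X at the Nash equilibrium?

∂u_i/∂x_i = α_i − 1, so neighbor i contributes w_i if α_i > 1, else 0.
α_i > 1 for i ∈ {3, 4, 5}; NE contributions (0, 0, 14, 6, 16), X = 36.

36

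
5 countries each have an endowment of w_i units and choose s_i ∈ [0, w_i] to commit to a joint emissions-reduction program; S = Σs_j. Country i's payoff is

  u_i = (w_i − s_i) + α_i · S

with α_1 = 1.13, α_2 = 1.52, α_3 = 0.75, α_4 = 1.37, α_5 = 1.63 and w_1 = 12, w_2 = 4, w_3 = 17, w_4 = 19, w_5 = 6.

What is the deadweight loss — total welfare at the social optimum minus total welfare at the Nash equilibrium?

91.8

∂u_i/∂s_i = α_i − 1, so country i contributes w_i if α_i > 1, else 0.
α_i > 1 for i ∈ {1, 2, 4, 5}; NE contributions (12, 4, 0, 19, 6), S = 41.
W^NE = Σw_i − S^NE + (Σα_i)·S^NE = 58 + 5.4·41 = 279.4.
Planner: ∂(Σu_j)/∂s_i = Σα_j − 1 = 5.4 > 0, so everyone contributes w_i; S^SO = 58, W^SO = 58 + 5.4·58 = 371.2.
Deadweight loss = 91.8.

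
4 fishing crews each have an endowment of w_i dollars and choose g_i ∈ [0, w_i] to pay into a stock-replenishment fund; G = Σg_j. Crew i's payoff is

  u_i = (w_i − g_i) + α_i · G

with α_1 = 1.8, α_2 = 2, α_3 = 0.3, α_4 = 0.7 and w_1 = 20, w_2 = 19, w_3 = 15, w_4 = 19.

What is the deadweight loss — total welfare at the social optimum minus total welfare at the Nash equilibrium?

129.2

∂u_i/∂g_i = α_i − 1, so crew i contributes w_i if α_i > 1, else 0.
α_i > 1 for i ∈ {1, 2}; NE contributions (20, 19, 0, 0), G = 39.
W^NE = Σw_i − G^NE + (Σα_i)·G^NE = 73 + 3.8·39 = 221.2.
Planner: ∂(Σu_j)/∂g_i = Σα_j − 1 = 3.8 > 0, so everyone contributes w_i; G^SO = 73, W^SO = 73 + 3.8·73 = 350.4.
Deadweight loss = 129.2.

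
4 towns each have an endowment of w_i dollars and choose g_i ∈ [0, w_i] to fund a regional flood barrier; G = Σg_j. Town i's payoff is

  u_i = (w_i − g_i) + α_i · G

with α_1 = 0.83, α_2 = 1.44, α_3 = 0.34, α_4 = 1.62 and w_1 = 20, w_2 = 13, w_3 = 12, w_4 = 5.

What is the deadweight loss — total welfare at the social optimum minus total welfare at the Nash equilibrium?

103.36

∂u_i/∂g_i = α_i − 1, so town i contributes w_i if α_i > 1, else 0.
α_i > 1 for i ∈ {2, 4}; NE contributions (0, 13, 0, 5), G = 18.
W^NE = Σw_i − G^NE + (Σα_i)·G^NE = 50 + 3.23·18 = 108.14.
Planner: ∂(Σu_j)/∂g_i = Σα_j − 1 = 3.23 > 0, so everyone contributes w_i; G^SO = 50, W^SO = 50 + 3.23·50 = 211.5.
Deadweight loss = 103.36.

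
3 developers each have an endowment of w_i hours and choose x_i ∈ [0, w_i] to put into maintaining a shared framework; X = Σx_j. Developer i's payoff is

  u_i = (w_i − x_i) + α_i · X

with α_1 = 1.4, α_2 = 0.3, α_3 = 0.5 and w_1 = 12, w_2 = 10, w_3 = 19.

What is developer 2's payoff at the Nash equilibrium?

13.6

∂u_i/∂x_i = α_i − 1, so developer i contributes w_i if α_i > 1, else 0.
α_i > 1 for i ∈ {1}; NE contributions (12, 0, 0), X = 12.
u_2 = (10 − 0) + 0.3·12 = 13.6.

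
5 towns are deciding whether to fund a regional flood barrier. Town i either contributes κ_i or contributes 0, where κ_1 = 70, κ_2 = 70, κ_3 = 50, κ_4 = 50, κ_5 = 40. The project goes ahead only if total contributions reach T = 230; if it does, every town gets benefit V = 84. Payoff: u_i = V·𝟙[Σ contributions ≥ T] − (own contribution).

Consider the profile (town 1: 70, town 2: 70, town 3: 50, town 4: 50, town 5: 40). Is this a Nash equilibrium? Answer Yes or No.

No

Total = 280 ≥ 230: provided.
Town 1 (pledges 70, payoff 14): dropping to 0 → total 210, payoff 0. No gain.
Town 2 (pledges 70, payoff 14): dropping to 0 → total 210, payoff 0. No gain.
Town 3 (pledges 50, payoff 34): dropping to 0 → total 230, payoff 84. Profitable deviation.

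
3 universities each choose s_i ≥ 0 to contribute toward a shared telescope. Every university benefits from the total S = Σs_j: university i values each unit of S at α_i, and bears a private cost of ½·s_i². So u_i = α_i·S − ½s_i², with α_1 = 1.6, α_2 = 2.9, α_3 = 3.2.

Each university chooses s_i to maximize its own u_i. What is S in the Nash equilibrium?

7.7

University i's FOC: ∂u_i/∂s_i = α_i − s_i = 0, so s_i* = α_i.
NE contributions = (1.6, 2.9, 3.2); S = 7.7.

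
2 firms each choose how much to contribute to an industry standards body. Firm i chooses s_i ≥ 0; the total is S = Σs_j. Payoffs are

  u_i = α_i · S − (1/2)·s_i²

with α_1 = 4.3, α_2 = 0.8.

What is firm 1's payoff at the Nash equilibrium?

Firm i's FOC: ∂u_i/∂s_i = α_i − s_i = 0, so s_i* = α_i.
NE contributions = (4.3, 0.8); S = 5.1.
u_1 = α_1·S − ½·(s_1)² = 4.3·5.1 − ½·4.3² = 12.685.

12.685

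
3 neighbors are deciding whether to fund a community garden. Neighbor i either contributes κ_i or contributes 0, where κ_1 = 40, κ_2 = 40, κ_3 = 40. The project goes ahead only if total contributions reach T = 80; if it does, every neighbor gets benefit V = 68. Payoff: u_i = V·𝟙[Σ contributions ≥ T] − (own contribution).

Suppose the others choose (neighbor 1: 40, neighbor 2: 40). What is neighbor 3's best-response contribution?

Others' total = 80 ≥ 80; contributing adds cost 40 for no extra benefit.
Best response: 0.

0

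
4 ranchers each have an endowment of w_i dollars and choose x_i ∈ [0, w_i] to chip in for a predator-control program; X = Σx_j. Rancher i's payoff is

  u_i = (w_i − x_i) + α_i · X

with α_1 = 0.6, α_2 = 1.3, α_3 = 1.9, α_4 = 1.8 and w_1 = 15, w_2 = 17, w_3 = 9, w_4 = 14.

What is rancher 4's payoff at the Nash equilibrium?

∂u_i/∂x_i = α_i − 1, so rancher i contributes w_i if α_i > 1, else 0.
α_i > 1 for i ∈ {2, 3, 4}; NE contributions (0, 17, 9, 14), X = 40.
u_4 = (14 − 14) + 1.8·40 = 72.

72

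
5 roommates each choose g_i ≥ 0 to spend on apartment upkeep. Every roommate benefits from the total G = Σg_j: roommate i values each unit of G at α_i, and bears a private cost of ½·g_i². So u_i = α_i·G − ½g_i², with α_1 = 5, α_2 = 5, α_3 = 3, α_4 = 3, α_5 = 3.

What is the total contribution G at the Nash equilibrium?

Roommate i's FOC: ∂u_i/∂g_i = α_i − g_i = 0, so g_i* = α_i.
NE contributions = (5, 5, 3, 3, 3); G = 19.

19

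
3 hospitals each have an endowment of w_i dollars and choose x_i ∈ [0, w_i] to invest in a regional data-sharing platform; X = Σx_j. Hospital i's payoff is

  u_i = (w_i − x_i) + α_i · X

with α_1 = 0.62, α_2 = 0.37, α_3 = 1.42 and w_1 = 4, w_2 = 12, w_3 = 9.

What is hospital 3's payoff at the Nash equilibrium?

∂u_i/∂x_i = α_i − 1, so hospital i contributes w_i if α_i > 1, else 0.
α_i > 1 for i ∈ {3}; NE contributions (0, 0, 9), X = 9.
u_3 = (9 − 9) + 1.42·9 = 12.78.

12.78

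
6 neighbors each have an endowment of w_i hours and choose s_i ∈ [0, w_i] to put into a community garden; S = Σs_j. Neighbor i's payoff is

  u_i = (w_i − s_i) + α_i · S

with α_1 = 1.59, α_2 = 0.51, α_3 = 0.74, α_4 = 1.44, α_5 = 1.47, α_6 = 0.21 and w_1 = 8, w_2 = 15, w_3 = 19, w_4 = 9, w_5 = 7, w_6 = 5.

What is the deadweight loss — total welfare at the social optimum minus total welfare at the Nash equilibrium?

∂u_i/∂s_i = α_i − 1, so neighbor i contributes w_i if α_i > 1, else 0.
α_i > 1 for i ∈ {1, 4, 5}; NE contributions (8, 0, 0, 9, 7, 0), S = 24.
W^NE = Σw_i − S^NE + (Σα_i)·S^NE = 63 + 4.96·24 = 182.04.
Planner: ∂(Σu_j)/∂s_i = Σα_j − 1 = 4.96 > 0, so everyone contributes w_i; S^SO = 63, W^SO = 63 + 4.96·63 = 375.48.
Deadweight loss = 193.44.

193.44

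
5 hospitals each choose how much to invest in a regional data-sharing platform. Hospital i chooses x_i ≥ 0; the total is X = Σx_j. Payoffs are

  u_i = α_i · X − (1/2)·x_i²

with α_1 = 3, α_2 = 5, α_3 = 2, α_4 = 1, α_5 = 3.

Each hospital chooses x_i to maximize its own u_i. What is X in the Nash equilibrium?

Hospital i's FOC: ∂u_i/∂x_i = α_i − x_i = 0, so x_i* = α_i.
NE contributions = (3, 5, 2, 1, 3); X = 14.

14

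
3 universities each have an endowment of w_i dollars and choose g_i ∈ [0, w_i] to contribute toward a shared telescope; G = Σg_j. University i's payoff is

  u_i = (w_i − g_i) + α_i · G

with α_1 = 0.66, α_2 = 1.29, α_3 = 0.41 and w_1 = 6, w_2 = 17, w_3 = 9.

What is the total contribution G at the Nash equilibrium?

∂u_i/∂g_i = α_i − 1, so university i contributes w_i if α_i > 1, else 0.
α_i > 1 for i ∈ {2}; NE contributions (0, 17, 0), G = 17.

17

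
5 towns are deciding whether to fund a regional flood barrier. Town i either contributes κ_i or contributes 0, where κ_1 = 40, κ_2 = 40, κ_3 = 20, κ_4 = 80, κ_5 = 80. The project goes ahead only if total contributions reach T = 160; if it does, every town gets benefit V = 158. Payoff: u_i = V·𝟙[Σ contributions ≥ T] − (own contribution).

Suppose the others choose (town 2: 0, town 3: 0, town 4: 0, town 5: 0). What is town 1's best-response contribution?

Others' total = 0. Even contributing 40 gives 40 < 160: no benefit either way.
Best response: 0.

0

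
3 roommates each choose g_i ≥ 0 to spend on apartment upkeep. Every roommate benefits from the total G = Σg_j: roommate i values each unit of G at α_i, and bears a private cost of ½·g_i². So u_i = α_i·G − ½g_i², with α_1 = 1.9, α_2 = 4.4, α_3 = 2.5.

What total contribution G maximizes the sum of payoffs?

Planner FOC: ∂(Σu_j)/∂g_i = (Σα_j) − g_i = 0, so g_i^SO = Σα_j = 8.8 for every i; G^SO = 26.4.

26.4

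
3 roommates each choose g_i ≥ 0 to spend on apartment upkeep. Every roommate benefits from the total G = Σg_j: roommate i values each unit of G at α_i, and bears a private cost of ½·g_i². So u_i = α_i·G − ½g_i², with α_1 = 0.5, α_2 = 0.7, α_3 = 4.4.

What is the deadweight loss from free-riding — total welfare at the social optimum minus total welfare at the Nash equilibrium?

25.73

Roommate i's FOC: ∂u_i/∂g_i = α_i − g_i = 0, so g_i* = α_i.
NE contributions = (0.5, 0.7, 4.4); G = 5.6.
W^NE = (Σα)·G − ½Σα_i² = 5.6² − ½·20.1 = 21.31.
Planner sets g_i = Σα_j = 5.6 for every i, so G^SO = 3·5.6 = 16.8.
W^SO = (Σα)·G^SO − ½·3·(Σα)² = (3/2)·5.6² = 47.04.
Deadweight loss = W^SO − W^NE = 25.73.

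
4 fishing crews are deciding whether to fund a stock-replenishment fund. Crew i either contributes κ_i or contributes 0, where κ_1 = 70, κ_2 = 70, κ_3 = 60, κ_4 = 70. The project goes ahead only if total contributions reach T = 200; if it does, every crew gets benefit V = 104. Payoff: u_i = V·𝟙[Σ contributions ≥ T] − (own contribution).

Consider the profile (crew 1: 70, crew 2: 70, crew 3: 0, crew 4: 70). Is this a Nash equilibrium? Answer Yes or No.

Total = 210 ≥ 200: provided.
Crew 1 (pledges 70, payoff 34): dropping to 0 → total 140, payoff 0. No gain.
Crew 2 (pledges 70, payoff 34): dropping to 0 → total 140, payoff 0. No gain.
Crew 3 (pledges 0, payoff 104): pledging 60 → total 270, payoff 44. No gain.
Crew 4 (pledges 70, payoff 34): dropping to 0 → total 140, payoff 0. No gain.

Yes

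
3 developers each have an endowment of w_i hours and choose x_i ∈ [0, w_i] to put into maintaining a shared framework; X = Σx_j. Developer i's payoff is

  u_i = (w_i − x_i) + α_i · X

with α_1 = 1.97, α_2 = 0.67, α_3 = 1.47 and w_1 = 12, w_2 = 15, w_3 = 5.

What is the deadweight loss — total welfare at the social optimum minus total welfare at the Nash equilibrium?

∂u_i/∂x_i = α_i − 1, so developer i contributes w_i if α_i > 1, else 0.
α_i > 1 for i ∈ {1, 3}; NE contributions (12, 0, 5), X = 17.
W^NE = Σw_i − X^NE + (Σα_i)·X^NE = 32 + 3.11·17 = 84.87.
Planner: ∂(Σu_j)/∂x_i = Σα_j − 1 = 3.11 > 0, so everyone contributes w_i; X^SO = 32, W^SO = 32 + 3.11·32 = 131.52.
Deadweight loss = 46.65.

46.65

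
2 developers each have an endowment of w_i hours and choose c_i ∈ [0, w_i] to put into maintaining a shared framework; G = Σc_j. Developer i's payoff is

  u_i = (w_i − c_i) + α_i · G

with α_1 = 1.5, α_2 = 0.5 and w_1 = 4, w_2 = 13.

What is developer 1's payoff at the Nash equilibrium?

6

∂u_i/∂c_i = α_i − 1, so developer i contributes w_i if α_i > 1, else 0.
α_i > 1 for i ∈ {1}; NE contributions (4, 0), G = 4.
u_1 = (4 − 4) + 1.5·4 = 6.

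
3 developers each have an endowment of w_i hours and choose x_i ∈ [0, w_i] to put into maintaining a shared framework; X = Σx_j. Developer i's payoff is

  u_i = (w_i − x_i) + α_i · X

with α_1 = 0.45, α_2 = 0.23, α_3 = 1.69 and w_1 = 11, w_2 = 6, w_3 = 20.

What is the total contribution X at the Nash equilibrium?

∂u_i/∂x_i = α_i − 1, so developer i contributes w_i if α_i > 1, else 0.
α_i > 1 for i ∈ {3}; NE contributions (0, 0, 20), X = 20.

20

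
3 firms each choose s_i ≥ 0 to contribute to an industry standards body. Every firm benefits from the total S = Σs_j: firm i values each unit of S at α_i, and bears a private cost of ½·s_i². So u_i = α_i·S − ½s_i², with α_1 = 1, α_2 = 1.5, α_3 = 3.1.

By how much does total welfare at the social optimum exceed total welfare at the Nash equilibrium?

22.11

Firm i's FOC: ∂u_i/∂s_i = α_i − s_i = 0, so s_i* = α_i.
NE contributions = (1, 1.5, 3.1); S = 5.6.
W^NE = (Σα)·S − ½Σα_i² = 5.6² − ½·12.86 = 24.93.
Planner sets s_i = Σα_j = 5.6 for every i, so S^SO = 3·5.6 = 16.8.
W^SO = (Σα)·S^SO − ½·3·(Σα)² = (3/2)·5.6² = 47.04.
Deadweight loss = W^SO − W^NE = 22.11.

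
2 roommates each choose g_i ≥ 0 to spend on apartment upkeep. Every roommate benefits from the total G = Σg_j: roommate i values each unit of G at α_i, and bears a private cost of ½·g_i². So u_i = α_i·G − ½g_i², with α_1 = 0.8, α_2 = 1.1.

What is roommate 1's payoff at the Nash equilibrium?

1.2

Roommate i's FOC: ∂u_i/∂g_i = α_i − g_i = 0, so g_i* = α_i.
NE contributions = (0.8, 1.1); G = 1.9.
u_1 = α_1·G − ½·(g_1)² = 0.8·1.9 − ½·0.8² = 1.2.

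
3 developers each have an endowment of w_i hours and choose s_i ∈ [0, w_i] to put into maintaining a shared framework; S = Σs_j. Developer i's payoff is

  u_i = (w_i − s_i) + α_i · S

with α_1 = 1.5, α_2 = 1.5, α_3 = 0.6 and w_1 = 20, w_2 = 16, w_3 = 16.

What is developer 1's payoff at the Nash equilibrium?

∂u_i/∂s_i = α_i − 1, so developer i contributes w_i if α_i > 1, else 0.
α_i > 1 for i ∈ {1, 2}; NE contributions (20, 16, 0), S = 36.
u_1 = (20 − 20) + 1.5·36 = 54.

54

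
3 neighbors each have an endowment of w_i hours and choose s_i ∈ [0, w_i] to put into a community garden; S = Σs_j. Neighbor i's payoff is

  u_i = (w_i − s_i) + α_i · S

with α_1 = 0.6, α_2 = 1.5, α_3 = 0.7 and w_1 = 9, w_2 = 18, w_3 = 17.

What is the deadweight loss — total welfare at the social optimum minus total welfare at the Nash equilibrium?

46.8

∂u_i/∂s_i = α_i − 1, so neighbor i contributes w_i if α_i > 1, else 0.
α_i > 1 for i ∈ {2}; NE contributions (0, 18, 0), S = 18.
W^NE = Σw_i − S^NE + (Σα_i)·S^NE = 44 + 1.8·18 = 76.4.
Planner: ∂(Σu_j)/∂s_i = Σα_j − 1 = 1.8 > 0, so everyone contributes w_i; S^SO = 44, W^SO = 44 + 1.8·44 = 123.2.
Deadweight loss = 46.8.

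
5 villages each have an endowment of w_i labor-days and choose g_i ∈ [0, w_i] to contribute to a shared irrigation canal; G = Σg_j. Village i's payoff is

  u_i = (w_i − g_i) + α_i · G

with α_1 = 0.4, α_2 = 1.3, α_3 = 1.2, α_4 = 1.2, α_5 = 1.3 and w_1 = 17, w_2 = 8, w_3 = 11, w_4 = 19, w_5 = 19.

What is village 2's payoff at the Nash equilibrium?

74.1

∂u_i/∂g_i = α_i − 1, so village i contributes w_i if α_i > 1, else 0.
α_i > 1 for i ∈ {2, 3, 4, 5}; NE contributions (0, 8, 11, 19, 19), G = 57.
u_2 = (8 − 8) + 1.3·57 = 74.1.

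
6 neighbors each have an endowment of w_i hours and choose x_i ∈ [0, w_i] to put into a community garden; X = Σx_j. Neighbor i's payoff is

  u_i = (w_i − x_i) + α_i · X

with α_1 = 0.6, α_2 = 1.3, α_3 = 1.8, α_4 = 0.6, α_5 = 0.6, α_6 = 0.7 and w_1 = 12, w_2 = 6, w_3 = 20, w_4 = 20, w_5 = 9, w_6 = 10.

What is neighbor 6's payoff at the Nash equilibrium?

28.2

∂u_i/∂x_i = α_i − 1, so neighbor i contributes w_i if α_i > 1, else 0.
α_i > 1 for i ∈ {2, 3}; NE contributions (0, 6, 20, 0, 0, 0), X = 26.
u_6 = (10 − 0) + 0.7·26 = 28.2.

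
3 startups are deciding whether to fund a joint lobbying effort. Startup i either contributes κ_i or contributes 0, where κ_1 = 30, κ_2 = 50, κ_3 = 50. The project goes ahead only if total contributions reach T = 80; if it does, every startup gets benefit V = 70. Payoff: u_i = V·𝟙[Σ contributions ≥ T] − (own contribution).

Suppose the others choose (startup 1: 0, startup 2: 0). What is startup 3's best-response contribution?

Others' total = 0. Even contributing 50 gives 50 < 80: no benefit either way.
Best response: 0.

0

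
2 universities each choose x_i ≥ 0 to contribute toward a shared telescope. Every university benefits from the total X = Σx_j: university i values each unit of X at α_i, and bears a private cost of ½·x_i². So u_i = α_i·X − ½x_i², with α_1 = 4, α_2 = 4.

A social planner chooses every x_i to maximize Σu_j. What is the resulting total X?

Planner FOC: ∂(Σu_j)/∂x_i = (Σα_j) − x_i = 0, so x_i^SO = Σα_j = 8 for every i; X^SO = 16.

16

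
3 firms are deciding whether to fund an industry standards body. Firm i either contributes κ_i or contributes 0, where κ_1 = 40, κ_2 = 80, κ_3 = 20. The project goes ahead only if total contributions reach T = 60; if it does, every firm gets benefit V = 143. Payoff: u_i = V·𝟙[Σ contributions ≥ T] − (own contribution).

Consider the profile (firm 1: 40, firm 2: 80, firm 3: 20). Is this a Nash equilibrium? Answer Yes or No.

Total = 140 ≥ 60: provided.
Firm 1 (pledges 40, payoff 103): dropping to 0 → total 100, payoff 143. Profitable deviation.

No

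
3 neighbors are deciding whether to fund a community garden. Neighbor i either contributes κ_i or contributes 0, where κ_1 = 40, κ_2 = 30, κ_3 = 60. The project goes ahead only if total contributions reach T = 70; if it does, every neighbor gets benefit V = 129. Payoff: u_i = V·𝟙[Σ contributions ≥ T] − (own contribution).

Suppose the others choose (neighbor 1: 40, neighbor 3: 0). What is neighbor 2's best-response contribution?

Others' total = 40. Contributing 30 brings total to 70 ≥ 70: gain V − κ_2 = 99.
Best response: 30.

30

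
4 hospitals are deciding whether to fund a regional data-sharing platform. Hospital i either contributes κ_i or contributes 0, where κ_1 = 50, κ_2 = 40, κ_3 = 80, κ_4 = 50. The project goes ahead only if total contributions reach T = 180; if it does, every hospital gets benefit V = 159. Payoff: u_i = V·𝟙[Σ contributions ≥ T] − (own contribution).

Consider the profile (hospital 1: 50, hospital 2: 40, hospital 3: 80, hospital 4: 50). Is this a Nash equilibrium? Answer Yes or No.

No

Total = 220 ≥ 180: provided.
Hospital 1 (pledges 50, payoff 109): dropping to 0 → total 170, payoff 0. No gain.
Hospital 2 (pledges 40, payoff 119): dropping to 0 → total 180, payoff 159. Profitable deviation.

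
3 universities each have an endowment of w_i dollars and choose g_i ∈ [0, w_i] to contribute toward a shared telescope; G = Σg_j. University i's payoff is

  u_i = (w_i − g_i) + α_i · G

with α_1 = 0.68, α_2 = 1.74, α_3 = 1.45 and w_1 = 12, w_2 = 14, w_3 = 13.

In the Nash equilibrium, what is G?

27

∂u_i/∂g_i = α_i − 1, so university i contributes w_i if α_i > 1, else 0.
α_i > 1 for i ∈ {2, 3}; NE contributions (0, 14, 13), G = 27.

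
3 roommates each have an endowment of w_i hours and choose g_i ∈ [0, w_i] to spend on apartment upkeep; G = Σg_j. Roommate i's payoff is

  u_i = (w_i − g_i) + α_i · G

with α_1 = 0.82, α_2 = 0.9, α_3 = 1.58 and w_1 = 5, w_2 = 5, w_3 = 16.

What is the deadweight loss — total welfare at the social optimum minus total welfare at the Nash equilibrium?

∂u_i/∂g_i = α_i − 1, so roommate i contributes w_i if α_i > 1, else 0.
α_i > 1 for i ∈ {3}; NE contributions (0, 0, 16), G = 16.
W^NE = Σw_i − G^NE + (Σα_i)·G^NE = 26 + 2.3·16 = 62.8.
Planner: ∂(Σu_j)/∂g_i = Σα_j − 1 = 2.3 > 0, so everyone contributes w_i; G^SO = 26, W^SO = 26 + 2.3·26 = 85.8.
Deadweight loss = 23.

23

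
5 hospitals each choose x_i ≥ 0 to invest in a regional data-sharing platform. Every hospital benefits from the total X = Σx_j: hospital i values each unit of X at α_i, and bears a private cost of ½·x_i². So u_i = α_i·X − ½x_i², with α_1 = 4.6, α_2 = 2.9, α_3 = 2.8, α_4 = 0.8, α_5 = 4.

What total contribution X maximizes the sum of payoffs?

75.5

Planner FOC: ∂(Σu_j)/∂x_i = (Σα_j) − x_i = 0, so x_i^SO = Σα_j = 15.1 for every i; X^SO = 75.5.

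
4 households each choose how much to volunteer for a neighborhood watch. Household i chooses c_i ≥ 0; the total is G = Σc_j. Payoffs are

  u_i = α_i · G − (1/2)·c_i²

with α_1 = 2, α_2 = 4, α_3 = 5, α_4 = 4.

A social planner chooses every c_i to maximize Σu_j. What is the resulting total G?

Planner FOC: ∂(Σu_j)/∂c_i = (Σα_j) − c_i = 0, so c_i^SO = Σα_j = 15 for every i; G^SO = 60.

60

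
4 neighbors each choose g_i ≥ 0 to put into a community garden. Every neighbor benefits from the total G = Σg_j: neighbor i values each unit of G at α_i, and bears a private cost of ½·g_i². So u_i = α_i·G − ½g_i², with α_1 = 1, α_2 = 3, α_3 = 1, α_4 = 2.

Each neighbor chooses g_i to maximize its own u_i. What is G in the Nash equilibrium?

7

Neighbor i's FOC: ∂u_i/∂g_i = α_i − g_i = 0, so g_i* = α_i.
NE contributions = (1, 3, 1, 2); G = 7.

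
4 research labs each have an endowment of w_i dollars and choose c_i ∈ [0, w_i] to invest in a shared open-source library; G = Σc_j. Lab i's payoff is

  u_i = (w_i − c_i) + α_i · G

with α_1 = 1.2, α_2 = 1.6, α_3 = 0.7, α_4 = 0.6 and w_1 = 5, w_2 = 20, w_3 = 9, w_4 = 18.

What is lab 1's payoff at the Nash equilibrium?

∂u_i/∂c_i = α_i − 1, so lab i contributes w_i if α_i > 1, else 0.
α_i > 1 for i ∈ {1, 2}; NE contributions (5, 20, 0, 0), G = 25.
u_1 = (5 − 5) + 1.2·25 = 30.

30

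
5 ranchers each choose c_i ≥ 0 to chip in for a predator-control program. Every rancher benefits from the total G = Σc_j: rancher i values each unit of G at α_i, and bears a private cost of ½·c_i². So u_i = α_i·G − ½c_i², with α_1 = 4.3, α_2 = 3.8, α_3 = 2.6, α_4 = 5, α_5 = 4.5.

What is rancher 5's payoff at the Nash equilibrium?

80.775

Rancher i's FOC: ∂u_i/∂c_i = α_i − c_i = 0, so c_i* = α_i.
NE contributions = (4.3, 3.8, 2.6, 5, 4.5); G = 20.2.
u_5 = α_5·G − ½·(c_5)² = 4.5·20.2 − ½·4.5² = 80.775.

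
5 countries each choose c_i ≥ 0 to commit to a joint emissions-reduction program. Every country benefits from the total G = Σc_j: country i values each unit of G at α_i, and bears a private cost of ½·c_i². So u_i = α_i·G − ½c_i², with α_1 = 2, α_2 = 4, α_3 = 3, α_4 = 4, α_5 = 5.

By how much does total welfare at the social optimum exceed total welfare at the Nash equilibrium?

Country i's FOC: ∂u_i/∂c_i = α_i − c_i = 0, so c_i* = α_i.
NE contributions = (2, 4, 3, 4, 5); G = 18.
W^NE = (Σα)·G − ½Σα_i² = 18² − ½·70 = 289.
Planner sets c_i = Σα_j = 18 for every i, so G^SO = 5·18 = 90.
W^SO = (Σα)·G^SO − ½·5·(Σα)² = (5/2)·18² = 810.
Deadweight loss = W^SO − W^NE = 521.

521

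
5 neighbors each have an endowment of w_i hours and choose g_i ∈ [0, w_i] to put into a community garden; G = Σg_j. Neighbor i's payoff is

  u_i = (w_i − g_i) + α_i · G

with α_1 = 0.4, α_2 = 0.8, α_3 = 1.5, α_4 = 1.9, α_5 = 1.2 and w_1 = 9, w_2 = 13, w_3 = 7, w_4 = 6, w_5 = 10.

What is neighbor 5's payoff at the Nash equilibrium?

27.6

∂u_i/∂g_i = α_i − 1, so neighbor i contributes w_i if α_i > 1, else 0.
α_i > 1 for i ∈ {3, 4, 5}; NE contributions (0, 0, 7, 6, 10), G = 23.
u_5 = (10 − 10) + 1.2·23 = 27.6.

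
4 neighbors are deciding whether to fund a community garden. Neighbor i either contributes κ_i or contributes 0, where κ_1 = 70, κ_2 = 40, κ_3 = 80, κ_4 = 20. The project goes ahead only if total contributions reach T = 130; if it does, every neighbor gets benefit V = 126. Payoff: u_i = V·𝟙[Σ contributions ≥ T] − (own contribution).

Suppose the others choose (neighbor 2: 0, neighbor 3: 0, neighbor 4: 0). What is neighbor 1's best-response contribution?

0

Others' total = 0. Even contributing 70 gives 70 < 130: no benefit either way.
Best response: 0.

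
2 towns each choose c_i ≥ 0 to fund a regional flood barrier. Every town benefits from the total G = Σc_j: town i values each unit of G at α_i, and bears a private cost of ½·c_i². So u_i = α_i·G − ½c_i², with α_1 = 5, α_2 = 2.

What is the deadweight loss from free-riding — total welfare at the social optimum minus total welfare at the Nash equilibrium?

Town i's FOC: ∂u_i/∂c_i = α_i − c_i = 0, so c_i* = α_i.
NE contributions = (5, 2); G = 7.
W^NE = (Σα)·G − ½Σα_i² = 7² − ½·29 = 34.5.
Planner sets c_i = Σα_j = 7 for every i, so G^SO = 2·7 = 14.
W^SO = (Σα)·G^SO − ½·2·(Σα)² = (2/2)·7² = 49.
Deadweight loss = W^SO − W^NE = 14.5.

14.5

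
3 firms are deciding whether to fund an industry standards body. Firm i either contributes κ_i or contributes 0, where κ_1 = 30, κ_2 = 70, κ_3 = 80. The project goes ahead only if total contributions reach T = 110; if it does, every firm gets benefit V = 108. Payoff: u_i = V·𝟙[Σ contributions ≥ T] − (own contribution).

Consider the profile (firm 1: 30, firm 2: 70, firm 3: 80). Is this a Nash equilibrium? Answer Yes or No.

No

Total = 180 ≥ 110: provided.
Firm 1 (pledges 30, payoff 78): dropping to 0 → total 150, payoff 108. Profitable deviation.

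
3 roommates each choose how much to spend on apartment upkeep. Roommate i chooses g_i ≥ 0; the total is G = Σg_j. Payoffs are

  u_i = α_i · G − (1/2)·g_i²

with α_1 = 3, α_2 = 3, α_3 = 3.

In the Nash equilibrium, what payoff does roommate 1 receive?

22.5

Roommate i's FOC: ∂u_i/∂g_i = α_i − g_i = 0, so g_i* = α_i.
NE contributions = (3, 3, 3); G = 9.
u_1 = α_1·G − ½·(g_1)² = 3·9 − ½·3² = 22.5.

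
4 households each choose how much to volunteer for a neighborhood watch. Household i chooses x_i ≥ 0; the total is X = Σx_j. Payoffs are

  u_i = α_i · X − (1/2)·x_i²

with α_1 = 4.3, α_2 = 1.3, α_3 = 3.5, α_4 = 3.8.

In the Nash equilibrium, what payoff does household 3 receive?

Household i's FOC: ∂u_i/∂x_i = α_i − x_i = 0, so x_i* = α_i.
NE contributions = (4.3, 1.3, 3.5, 3.8); X = 12.9.
u_3 = α_3·X − ½·(x_3)² = 3.5·12.9 − ½·3.5² = 39.025.

39.025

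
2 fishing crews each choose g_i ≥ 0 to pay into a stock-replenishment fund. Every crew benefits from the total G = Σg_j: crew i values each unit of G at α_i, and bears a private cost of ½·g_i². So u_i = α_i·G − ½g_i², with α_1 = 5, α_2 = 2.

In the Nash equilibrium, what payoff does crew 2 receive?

12

Crew i's FOC: ∂u_i/∂g_i = α_i − g_i = 0, so g_i* = α_i.
NE contributions = (5, 2); G = 7.
u_2 = α_2·G − ½·(g_2)² = 2·7 − ½·2² = 12.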